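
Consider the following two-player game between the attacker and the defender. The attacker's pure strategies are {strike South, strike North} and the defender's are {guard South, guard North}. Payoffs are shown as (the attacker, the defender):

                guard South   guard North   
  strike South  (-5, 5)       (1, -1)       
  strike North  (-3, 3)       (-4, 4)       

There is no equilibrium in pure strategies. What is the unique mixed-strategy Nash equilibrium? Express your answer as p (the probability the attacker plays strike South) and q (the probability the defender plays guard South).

The defender's indifference between guard South and guard North determines the attacker's mixing probability p:
  the defender's payoff to guard South: p·5 + (1−p)·3 = 2p + 3
  the defender's payoff to guard North: p·(-1) + (1−p)·4 = -5p + 4
  2p + 3 = -5p + 4  ⇒  7p = 1  ⇒  p = 1/7.
The attacker's indifference between strike South and strike North determines the defender's mixing probability q:
  the attacker's payoff to strike South: q·(-5) + (1−q)·1 = -6q + 1
  the attacker's payoff to strike North: q·(-3) + (1−q)·(-4) = q - 4
  -6q + 1 = q - 4  ⇒  -7q = -5  ⇒  q = 5/7.

p = 1/7, q = 5/7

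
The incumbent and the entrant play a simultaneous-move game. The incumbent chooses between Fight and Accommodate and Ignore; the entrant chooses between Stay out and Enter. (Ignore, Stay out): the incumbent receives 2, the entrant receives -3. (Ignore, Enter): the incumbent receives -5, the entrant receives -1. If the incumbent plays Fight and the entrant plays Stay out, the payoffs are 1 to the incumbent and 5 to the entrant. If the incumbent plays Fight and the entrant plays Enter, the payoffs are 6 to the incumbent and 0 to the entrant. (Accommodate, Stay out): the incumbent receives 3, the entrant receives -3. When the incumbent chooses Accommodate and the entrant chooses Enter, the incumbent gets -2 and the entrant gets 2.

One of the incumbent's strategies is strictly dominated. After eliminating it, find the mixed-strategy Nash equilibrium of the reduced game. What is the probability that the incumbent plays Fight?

The incumbent's strategy Ignore is strictly dominated by Accommodate: 3 > 2 and -2 > -5. Eliminate Ignore.
Set the entrant's expected payoff from Stay out equal to that from Enter:
  the entrant's expected payoff from Stay out: p·5 + (1−p)·(-3) = 8p - 3
  the entrant's expected payoff from Enter: p·0 + (1−p)·2 = -2p + 2
  8p - 3 = -2p + 2  ⇒  10p = 5  ⇒  p = 1/2.

p = 1/2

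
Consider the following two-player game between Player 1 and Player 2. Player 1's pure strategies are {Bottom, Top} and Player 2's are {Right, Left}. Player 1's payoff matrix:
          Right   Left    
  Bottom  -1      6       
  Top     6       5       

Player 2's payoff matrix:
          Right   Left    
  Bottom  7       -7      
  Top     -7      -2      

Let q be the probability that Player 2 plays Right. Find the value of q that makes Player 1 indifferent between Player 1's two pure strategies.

Set Player 1's expected payoff from Bottom equal to that from Top:
  Player 1's payoff from Bottom: q·(-1) + (1−q)·6 = -7q + 6
  Player 1's payoff from Top: q·6 + (1−q)·5 = q + 5
  -7q + 6 = q + 5  ⇒  -8q = -1  ⇒  q = 1/8.

q = 1/8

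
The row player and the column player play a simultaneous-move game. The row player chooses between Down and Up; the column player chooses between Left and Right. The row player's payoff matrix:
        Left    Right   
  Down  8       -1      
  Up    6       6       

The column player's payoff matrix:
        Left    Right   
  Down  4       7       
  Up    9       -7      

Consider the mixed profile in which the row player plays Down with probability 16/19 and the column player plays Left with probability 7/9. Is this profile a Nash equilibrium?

Yes

Check the column player's indifference given the row player's mix p = 16/19:
  payoff from Left = 91/19; payoff from Right = 91/19 — equal.
Check the row player's indifference given the column player's mix q = 7/9:
  payoff from Down = 6; payoff from Up = 6 — equal.
Both players are indifferent, so neither can profitably deviate.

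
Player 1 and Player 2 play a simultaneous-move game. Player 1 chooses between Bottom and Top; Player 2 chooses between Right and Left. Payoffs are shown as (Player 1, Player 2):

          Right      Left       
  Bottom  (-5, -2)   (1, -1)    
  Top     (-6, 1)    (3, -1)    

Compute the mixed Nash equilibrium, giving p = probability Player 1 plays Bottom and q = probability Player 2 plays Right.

p = 2/3, q = 2/3

Set Player 2's expected payoff from Right equal to that from Left:
  Player 2's payoff to Right: p·(-2) + (1−p)·1 = -3p + 1
  Player 2's payoff to Left: p·(-1) + (1−p)·(-1) = -1
  -3p + 1 = -1  ⇒  -3p = -2  ⇒  p = 2/3.
Player 1's indifference between Bottom and Top determines Player 2's mixing probability q:
  Player 1's payoff to Bottom: q·(-5) + (1−q)·1 = -6q + 1
  Player 1's payoff to Top: q·(-6) + (1−q)·3 = -9q + 3
  -6q + 1 = -9q + 3  ⇒  3q = 2  ⇒  q = 2/3.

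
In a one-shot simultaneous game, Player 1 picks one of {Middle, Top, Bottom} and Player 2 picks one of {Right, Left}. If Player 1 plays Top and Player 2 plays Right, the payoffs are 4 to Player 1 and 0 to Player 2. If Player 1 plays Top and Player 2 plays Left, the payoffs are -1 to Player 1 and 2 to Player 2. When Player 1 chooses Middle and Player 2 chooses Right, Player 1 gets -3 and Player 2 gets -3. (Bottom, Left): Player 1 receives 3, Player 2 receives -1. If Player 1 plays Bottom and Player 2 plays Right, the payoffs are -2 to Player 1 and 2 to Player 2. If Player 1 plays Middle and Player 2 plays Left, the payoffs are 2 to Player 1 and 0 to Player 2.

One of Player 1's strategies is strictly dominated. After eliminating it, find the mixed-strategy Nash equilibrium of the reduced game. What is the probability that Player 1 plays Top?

Player 1's strategy Middle is strictly dominated by Bottom: -2 > -3 and 3 > 2. Eliminate Middle.
For Player 2 to be willing to mix, Player 2 must be indifferent between Right and Left, which pins down Player 1's mix.
  Player 2's payoff from Right: p·0 + (1−p)·2 = -2p + 2
  Player 2's payoff from Left: p·2 + (1−p)·(-1) = 3p - 1
  -2p + 2 = 3p - 1  ⇒  -5p = -3  ⇒  p = 3/5.

p = 3/5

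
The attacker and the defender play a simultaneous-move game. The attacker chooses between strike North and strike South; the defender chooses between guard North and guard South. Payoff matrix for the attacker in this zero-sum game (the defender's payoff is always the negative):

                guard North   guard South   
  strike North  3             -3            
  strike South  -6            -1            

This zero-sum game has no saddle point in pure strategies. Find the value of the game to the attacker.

For the attacker to be willing to mix, the attacker must be indifferent between strike North and strike South, which pins down the defender's mix.
  the attacker's expected payoff from strike North: q·3 + (1−q)·(-3) = 6q - 3
  the attacker's expected payoff from strike South: q·(-6) + (1−q)·(-1) = -5q - 1
  6q - 3 = -5q - 1  ⇒  11q = 2  ⇒  q = 2/11.
The value is the attacker's expected payoff against this mix (using strike North): (2/11)·3 + (9/11)·(-3) = -21/11.

v = -21/11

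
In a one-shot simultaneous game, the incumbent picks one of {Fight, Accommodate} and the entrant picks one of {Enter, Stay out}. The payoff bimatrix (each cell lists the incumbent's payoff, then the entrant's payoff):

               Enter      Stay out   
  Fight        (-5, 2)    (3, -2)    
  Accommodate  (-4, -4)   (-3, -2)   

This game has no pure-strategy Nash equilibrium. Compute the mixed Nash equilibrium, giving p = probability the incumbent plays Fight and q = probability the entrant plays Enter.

The incumbent's mix must leave the entrant indifferent between Enter and Stay out.
  the entrant's expected payoff from Enter: p·2 + (1−p)·(-4) = 6p - 4
  the entrant's expected payoff from Stay out: p·(-2) + (1−p)·(-2) = -2
  6p - 4 = -2  ⇒  6p = 2  ⇒  p = 1/3.
Set the incumbent's expected payoff from Fight equal to that from Accommodate:
  the incumbent's payoff from Fight: q·(-5) + (1−q)·3 = -8q + 3
  the incumbent's payoff from Accommodate: q·(-4) + (1−q)·(-3) = -q - 3
  -8q + 3 = -q - 3  ⇒  -7q = -6  ⇒  q = 6/7.

p = 1/3, q = 6/7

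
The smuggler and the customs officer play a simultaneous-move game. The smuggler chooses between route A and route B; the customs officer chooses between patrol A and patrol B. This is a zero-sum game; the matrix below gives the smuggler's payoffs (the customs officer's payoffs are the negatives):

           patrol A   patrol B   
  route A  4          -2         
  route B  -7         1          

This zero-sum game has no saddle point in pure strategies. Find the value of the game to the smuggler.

v = -5/7

The smuggler's indifference between route A and route B determines the customs officer's mixing probability q:
  the smuggler's payoff to route A: q·4 + (1−q)·(-2) = 6q - 2
  the smuggler's payoff to route B: q·(-7) + (1−q)·1 = -8q + 1
  6q - 2 = -8q + 1  ⇒  14q = 3  ⇒  q = 3/14.
The value is the smuggler's expected payoff against this mix (using route A): (3/14)·4 + (11/14)·(-2) = -5/7.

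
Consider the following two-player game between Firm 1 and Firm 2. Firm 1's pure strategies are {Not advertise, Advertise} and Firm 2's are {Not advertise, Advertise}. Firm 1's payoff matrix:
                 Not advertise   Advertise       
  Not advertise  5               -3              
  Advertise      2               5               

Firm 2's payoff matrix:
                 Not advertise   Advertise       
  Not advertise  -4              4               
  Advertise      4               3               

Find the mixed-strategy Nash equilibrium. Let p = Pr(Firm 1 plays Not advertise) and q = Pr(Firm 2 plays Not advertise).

Set Firm 2's expected payoff from Not advertise equal to that from Advertise:
  Firm 2's payoff from Not advertise: p·(-4) + (1−p)·4 = -8p + 4
  Firm 2's payoff from Advertise: p·4 + (1−p)·3 = p + 3
  -8p + 4 = p + 3  ⇒  -9p = -1  ⇒  p = 1/9.
For Firm 1 to be willing to mix, Firm 1 must be indifferent between Not advertise and Advertise, which pins down Firm 2's mix.
  Firm 1's payoff to Not advertise: q·5 + (1−q)·(-3) = 8q - 3
  Firm 1's payoff to Advertise: q·2 + (1−q)·5 = -3q + 5
  8q - 3 = -3q + 5  ⇒  11q = 8  ⇒  q = 8/11.

p = 1/9, q = 8/11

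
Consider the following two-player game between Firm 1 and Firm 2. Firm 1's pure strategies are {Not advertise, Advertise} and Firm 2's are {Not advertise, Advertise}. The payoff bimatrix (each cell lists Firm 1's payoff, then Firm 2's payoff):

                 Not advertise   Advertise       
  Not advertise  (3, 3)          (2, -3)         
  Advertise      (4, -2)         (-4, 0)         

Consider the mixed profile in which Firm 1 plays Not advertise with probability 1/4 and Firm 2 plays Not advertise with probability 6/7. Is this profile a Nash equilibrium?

Yes

Check Firm 2's indifference given Firm 1's mix p = 1/4:
  payoff from Not advertise = -3/4; payoff from Advertise = -3/4 — equal.
Check Firm 1's indifference given Firm 2's mix q = 6/7:
  payoff from Not advertise = 20/7; payoff from Advertise = 20/7 — equal.
Both players are indifferent, so neither can profitably deviate.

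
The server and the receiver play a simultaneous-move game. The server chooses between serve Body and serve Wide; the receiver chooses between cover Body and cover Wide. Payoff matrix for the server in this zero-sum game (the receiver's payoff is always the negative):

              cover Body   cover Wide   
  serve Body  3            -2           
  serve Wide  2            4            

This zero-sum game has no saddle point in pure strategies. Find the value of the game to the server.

v = 16/7

In a mixed equilibrium the server is indifferent between serve Body and serve Wide; this condition fixes q.
  the server's payoff to serve Body: q·3 + (1−q)·(-2) = 5q - 2
  the server's payoff to serve Wide: q·2 + (1−q)·4 = -2q + 4
  5q - 2 = -2q + 4  ⇒  7q = 6  ⇒  q = 6/7.
The value is the server's expected payoff against this mix (using serve Body): (6/7)·3 + (1/7)·(-2) = 16/7.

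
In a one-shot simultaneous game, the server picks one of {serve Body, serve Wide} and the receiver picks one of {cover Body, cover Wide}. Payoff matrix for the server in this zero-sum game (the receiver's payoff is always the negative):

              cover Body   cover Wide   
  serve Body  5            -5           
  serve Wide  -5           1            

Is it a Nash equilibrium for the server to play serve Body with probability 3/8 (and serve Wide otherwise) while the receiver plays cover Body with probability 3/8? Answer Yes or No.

Yes

Check the receiver's indifference given the server's mix p = 3/8:
  payoff from cover Body = 5/4; payoff from cover Wide = 5/4 — equal.
Check the server's indifference given the receiver's mix q = 3/8:
  payoff from serve Body = -5/4; payoff from serve Wide = -5/4 — equal.
Both players are indifferent, so neither can profitably deviate.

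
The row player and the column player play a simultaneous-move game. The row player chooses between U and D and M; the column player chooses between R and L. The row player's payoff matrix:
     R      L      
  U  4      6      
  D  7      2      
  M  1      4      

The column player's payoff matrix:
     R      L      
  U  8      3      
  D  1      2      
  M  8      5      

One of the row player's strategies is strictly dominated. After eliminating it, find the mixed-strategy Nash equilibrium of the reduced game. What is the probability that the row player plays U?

p = 1/6

The row player's strategy M is strictly dominated by U: 4 > 1 and 6 > 4. Eliminate M.
The column player's indifference between R and L determines the row player's mixing probability p:
  the column player's expected payoff from R: p·8 + (1−p)·1 = 7p + 1
  the column player's expected payoff from L: p·3 + (1−p)·2 = p + 2
  7p + 1 = p + 2  ⇒  6p = 1  ⇒  p = 1/6.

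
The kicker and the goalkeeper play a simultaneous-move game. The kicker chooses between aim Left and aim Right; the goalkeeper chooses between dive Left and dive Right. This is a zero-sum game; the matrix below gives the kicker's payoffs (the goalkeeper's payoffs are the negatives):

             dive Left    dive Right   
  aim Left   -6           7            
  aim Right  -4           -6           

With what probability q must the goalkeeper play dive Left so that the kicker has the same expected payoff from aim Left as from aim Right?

q = 13/15

For the kicker to be willing to mix, the kicker must be indifferent between aim Left and aim Right, which pins down the goalkeeper's mix.
  the kicker's payoff to aim Left: q·(-6) + (1−q)·7 = -13q + 7
  the kicker's payoff to aim Right: q·(-4) + (1−q)·(-6) = 2q - 6
  -13q + 7 = 2q - 6  ⇒  -15q = -13  ⇒  q = 13/15.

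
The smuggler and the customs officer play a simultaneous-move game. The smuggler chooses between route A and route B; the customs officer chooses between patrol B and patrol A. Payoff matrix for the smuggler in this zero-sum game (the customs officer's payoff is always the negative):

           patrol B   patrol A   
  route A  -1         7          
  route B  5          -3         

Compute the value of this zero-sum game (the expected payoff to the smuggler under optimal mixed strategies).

Set the smuggler's expected payoff from route A equal to that from route B:
  the smuggler's payoff to route A: q·(-1) + (1−q)·7 = -8q + 7
  the smuggler's payoff to route B: q·5 + (1−q)·(-3) = 8q - 3
  -8q + 7 = 8q - 3  ⇒  -16q = -10  ⇒  q = 5/8.
The value is the smuggler's expected payoff against this mix (using route A): (5/8)·(-1) + (3/8)·7 = 2.

v = 2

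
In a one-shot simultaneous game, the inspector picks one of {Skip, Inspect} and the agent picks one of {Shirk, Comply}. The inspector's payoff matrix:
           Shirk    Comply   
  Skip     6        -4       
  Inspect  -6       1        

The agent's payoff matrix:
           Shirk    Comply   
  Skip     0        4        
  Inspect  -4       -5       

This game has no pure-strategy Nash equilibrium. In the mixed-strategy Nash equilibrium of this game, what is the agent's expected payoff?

-16/5

In a mixed equilibrium the agent is indifferent between Shirk and Comply; this condition fixes p.
  the agent's expected payoff from Shirk: p·0 + (1−p)·(-4) = 4p - 4
  the agent's expected payoff from Comply: p·4 + (1−p)·(-5) = 9p - 5
  4p - 4 = 9p - 5  ⇒  -5p = -1  ⇒  p = 1/5.
At equilibrium the agent is indifferent across columns, so the agent's payoff equals the payoff from Shirk: (1/5)·0 + (4/5)·(-4) = -16/5.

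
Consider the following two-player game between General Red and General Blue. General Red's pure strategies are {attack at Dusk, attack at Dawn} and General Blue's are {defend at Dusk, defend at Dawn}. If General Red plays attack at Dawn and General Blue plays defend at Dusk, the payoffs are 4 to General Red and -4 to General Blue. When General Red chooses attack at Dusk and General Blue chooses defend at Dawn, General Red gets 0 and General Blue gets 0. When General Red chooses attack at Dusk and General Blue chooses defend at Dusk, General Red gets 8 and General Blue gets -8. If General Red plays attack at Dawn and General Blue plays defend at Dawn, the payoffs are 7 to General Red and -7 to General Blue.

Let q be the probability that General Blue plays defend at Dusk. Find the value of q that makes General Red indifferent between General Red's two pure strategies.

q = 7/11

General Red's indifference between attack at Dusk and attack at Dawn determines General Blue's mixing probability q:
  General Red's expected payoff from attack at Dusk: q·8 + (1−q)·0 = 8q
  General Red's expected payoff from attack at Dawn: q·4 + (1−q)·7 = -3q + 7
  8q = -3q + 7  ⇒  11q = 7  ⇒  q = 7/11.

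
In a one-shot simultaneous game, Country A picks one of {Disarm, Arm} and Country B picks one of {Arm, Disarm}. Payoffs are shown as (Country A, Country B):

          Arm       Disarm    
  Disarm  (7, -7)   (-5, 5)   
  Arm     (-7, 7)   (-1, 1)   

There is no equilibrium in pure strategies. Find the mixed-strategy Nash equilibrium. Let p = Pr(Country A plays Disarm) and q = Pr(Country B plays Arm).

p = 1/3, q = 2/9

Set Country B's expected payoff from Arm equal to that from Disarm:
  Country B's payoff from Arm: p·(-7) + (1−p)·7 = -14p + 7
  Country B's payoff from Disarm: p·5 + (1−p)·1 = 4p + 1
  -14p + 7 = 4p + 1  ⇒  -18p = -6  ⇒  p = 1/3.
Country A's indifference between Disarm and Arm determines Country B's mixing probability q:
  Country A's expected payoff from Disarm: q·7 + (1−q)·(-5) = 12q - 5
  Country A's expected payoff from Arm: q·(-7) + (1−q)·(-1) = -6q - 1
  12q - 5 = -6q - 1  ⇒  18q = 4  ⇒  q = 2/9.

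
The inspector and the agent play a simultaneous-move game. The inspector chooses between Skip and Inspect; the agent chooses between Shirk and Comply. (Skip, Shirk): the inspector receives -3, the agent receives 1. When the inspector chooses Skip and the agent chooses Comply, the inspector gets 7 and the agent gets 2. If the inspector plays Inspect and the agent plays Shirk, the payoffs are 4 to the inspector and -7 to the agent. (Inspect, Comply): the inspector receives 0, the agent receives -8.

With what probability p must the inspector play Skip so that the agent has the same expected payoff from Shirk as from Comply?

Set the agent's expected payoff from Shirk equal to that from Comply:
  the agent's payoff to Shirk: p·1 + (1−p)·(-7) = 8p - 7
  the agent's payoff to Comply: p·2 + (1−p)·(-8) = 10p - 8
  8p - 7 = 10p - 8  ⇒  -2p = -1  ⇒  p = 1/2.

p = 1/2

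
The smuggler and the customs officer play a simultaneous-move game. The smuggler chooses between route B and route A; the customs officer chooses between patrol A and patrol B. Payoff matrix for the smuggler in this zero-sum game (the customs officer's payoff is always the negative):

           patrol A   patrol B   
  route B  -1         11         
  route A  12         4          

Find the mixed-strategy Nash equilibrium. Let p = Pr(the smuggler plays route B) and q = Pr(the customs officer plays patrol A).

The customs officer's indifference between patrol A and patrol B determines the smuggler's mixing probability p:
  the customs officer's expected payoff from patrol A: p·1 + (1−p)·(-12) = 13p - 12
  the customs officer's expected payoff from patrol B: p·(-11) + (1−p)·(-4) = -7p - 4
  13p - 12 = -7p - 4  ⇒  20p = 8  ⇒  p = 2/5.
In a mixed equilibrium the smuggler is indifferent between route B and route A; this condition fixes q.
  the smuggler's payoff from route B: q·(-1) + (1−q)·11 = -12q + 11
  the smuggler's payoff from route A: q·12 + (1−q)·4 = 8q + 4
  -12q + 11 = 8q + 4  ⇒  -20q = -7  ⇒  q = 7/20.

p = 2/5, q = 7/20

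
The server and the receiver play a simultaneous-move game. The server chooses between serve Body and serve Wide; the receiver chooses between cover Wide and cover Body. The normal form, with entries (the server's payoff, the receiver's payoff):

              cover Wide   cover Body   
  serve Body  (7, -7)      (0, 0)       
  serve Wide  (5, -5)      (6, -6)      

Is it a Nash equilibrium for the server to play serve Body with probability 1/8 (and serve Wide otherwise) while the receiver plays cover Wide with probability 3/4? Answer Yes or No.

Check the receiver's indifference given the server's mix p = 1/8:
  payoff from cover Wide = -21/4; payoff from cover Body = -21/4 — equal.
Check the server's indifference given the receiver's mix q = 3/4:
  payoff from serve Body = 21/4; payoff from serve Wide = 21/4 — equal.
Both players are indifferent, so neither can profitably deviate.

Yes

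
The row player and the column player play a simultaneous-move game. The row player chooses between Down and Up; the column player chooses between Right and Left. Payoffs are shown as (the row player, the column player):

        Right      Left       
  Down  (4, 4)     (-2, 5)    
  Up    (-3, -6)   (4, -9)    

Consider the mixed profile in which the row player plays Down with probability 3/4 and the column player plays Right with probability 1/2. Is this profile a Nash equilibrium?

No

Given the column player's mix q = 1/2, the row player's payoff from Down is 1 but from Up is 1/2. The row player strictly prefers Down, so the row player would not mix.
So the proposed profile is not a Nash equilibrium.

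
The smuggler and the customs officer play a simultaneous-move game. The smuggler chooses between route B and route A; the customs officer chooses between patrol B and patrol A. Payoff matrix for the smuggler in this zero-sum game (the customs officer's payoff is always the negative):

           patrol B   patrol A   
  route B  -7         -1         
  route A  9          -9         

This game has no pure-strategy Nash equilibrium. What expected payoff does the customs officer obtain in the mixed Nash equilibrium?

In a mixed equilibrium the customs officer is indifferent between patrol B and patrol A; this condition fixes p.
  the customs officer's payoff from patrol B: p·7 + (1−p)·(-9) = 16p - 9
  the customs officer's payoff from patrol A: p·1 + (1−p)·9 = -8p + 9
  16p - 9 = -8p + 9  ⇒  24p = 18  ⇒  p = 3/4.
At equilibrium the customs officer is indifferent across columns, so the customs officer's payoff equals the payoff from patrol B: (3/4)·7 + (1/4)·(-9) = 3.

3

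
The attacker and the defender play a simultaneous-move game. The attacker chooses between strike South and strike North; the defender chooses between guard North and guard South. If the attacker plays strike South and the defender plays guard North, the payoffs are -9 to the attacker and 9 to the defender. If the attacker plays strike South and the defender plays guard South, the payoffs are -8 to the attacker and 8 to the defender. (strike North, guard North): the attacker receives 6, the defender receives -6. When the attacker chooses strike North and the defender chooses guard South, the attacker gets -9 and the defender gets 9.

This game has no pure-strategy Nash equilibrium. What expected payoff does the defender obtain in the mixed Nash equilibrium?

129/16

In a mixed equilibrium the defender is indifferent between guard North and guard South; this condition fixes p.
  the defender's payoff to guard North: p·9 + (1−p)·(-6) = 15p - 6
  the defender's payoff to guard South: p·8 + (1−p)·9 = -p + 9
  15p - 6 = -p + 9  ⇒  16p = 15  ⇒  p = 15/16.
At equilibrium the defender is indifferent across columns, so the defender's payoff equals the payoff from guard North: (15/16)·9 + (1/16)·(-6) = 129/16.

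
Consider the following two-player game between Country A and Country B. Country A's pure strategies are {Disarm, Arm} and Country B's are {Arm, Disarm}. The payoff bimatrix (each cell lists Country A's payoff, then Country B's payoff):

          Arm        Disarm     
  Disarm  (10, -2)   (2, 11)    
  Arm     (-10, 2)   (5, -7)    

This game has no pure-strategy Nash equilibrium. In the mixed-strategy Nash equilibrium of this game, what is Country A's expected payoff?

For Country A to be willing to mix, Country A must be indifferent between Disarm and Arm, which pins down Country B's mix.
  Country A's expected payoff from Disarm: q·10 + (1−q)·2 = 8q + 2
  Country A's expected payoff from Arm: q·(-10) + (1−q)·5 = -15q + 5
  8q + 2 = -15q + 5  ⇒  23q = 3  ⇒  q = 3/23.
At equilibrium Country A is indifferent across rows, so Country A's payoff equals the payoff from Disarm: (3/23)·10 + (20/23)·2 = 70/23.

70/23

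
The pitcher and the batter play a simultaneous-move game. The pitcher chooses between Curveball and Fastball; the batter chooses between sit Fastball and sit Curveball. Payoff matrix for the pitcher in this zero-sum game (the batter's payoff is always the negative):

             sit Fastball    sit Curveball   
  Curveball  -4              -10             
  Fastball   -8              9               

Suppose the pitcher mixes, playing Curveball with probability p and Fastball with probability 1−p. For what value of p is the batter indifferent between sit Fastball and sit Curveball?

The pitcher's mix must leave the batter indifferent between sit Fastball and sit Curveball.
  the batter's payoff to sit Fastball: p·4 + (1−p)·8 = -4p + 8
  the batter's payoff to sit Curveball: p·10 + (1−p)·(-9) = 19p - 9
  -4p + 8 = 19p - 9  ⇒  -23p = -17  ⇒  p = 17/23.

p = 17/23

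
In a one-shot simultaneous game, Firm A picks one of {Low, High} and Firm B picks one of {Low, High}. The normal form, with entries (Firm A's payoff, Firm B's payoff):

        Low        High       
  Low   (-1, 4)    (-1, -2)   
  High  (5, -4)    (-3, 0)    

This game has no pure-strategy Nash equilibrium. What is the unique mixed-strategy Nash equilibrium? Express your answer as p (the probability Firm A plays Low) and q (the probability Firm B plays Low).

Firm B's indifference between Low and High determines Firm A's mixing probability p:
  Firm B's payoff to Low: p·4 + (1−p)·(-4) = 8p - 4
  Firm B's payoff to High: p·(-2) + (1−p)·0 = -2p
  8p - 4 = -2p  ⇒  10p = 4  ⇒  p = 2/5.
In a mixed equilibrium Firm A is indifferent between Low and High; this condition fixes q.
  Firm A's payoff to Low: q·(-1) + (1−q)·(-1) = -1
  Firm A's payoff to High: q·5 + (1−q)·(-3) = 8q - 3
  -1 = 8q - 3  ⇒  -8q = -2  ⇒  q = 1/4.

p = 2/5, q = 1/4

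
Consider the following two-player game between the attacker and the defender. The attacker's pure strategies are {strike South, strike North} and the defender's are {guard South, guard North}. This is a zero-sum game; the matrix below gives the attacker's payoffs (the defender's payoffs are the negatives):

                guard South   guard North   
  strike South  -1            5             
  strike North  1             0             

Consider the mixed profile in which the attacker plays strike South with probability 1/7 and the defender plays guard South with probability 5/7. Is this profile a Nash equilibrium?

Check the defender's indifference given the attacker's mix p = 1/7:
  payoff from guard South = -5/7; payoff from guard North = -5/7 — equal.
Check the attacker's indifference given the defender's mix q = 5/7:
  payoff from strike South = 5/7; payoff from strike North = 5/7 — equal.
Both players are indifferent, so neither can profitably deviate.

Yes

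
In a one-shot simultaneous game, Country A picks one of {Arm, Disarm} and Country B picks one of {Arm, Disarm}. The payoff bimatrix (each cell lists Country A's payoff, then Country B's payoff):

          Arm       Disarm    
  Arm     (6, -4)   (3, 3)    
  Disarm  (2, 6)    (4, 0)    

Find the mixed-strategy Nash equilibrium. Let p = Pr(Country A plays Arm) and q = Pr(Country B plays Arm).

p = 6/13, q = 1/5

For Country B to be willing to mix, Country B must be indifferent between Arm and Disarm, which pins down Country A's mix.
  Country B's expected payoff from Arm: p·(-4) + (1−p)·6 = -10p + 6
  Country B's expected payoff from Disarm: p·3 + (1−p)·0 = 3p
  -10p + 6 = 3p  ⇒  -13p = -6  ⇒  p = 6/13.
In a mixed equilibrium Country A is indifferent between Arm and Disarm; this condition fixes q.
  Country A's payoff to Arm: q·6 + (1−q)·3 = 3q + 3
  Country A's payoff to Disarm: q·2 + (1−q)·4 = -2q + 4
  3q + 3 = -2q + 4  ⇒  5q = 1  ⇒  q = 1/5.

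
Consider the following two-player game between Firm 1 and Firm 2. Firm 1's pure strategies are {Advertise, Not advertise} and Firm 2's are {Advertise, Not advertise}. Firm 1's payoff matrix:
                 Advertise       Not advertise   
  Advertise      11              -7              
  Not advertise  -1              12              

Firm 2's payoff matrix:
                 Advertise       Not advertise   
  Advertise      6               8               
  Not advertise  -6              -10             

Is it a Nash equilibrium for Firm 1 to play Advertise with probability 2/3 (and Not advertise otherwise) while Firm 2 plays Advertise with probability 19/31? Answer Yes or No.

Yes

Check Firm 2's indifference given Firm 1's mix p = 2/3:
  payoff from Advertise = 2; payoff from Not advertise = 2 — equal.
Check Firm 1's indifference given Firm 2's mix q = 19/31:
  payoff from Advertise = 125/31; payoff from Not advertise = 125/31 — equal.
Both players are indifferent, so neither can profitably deviate.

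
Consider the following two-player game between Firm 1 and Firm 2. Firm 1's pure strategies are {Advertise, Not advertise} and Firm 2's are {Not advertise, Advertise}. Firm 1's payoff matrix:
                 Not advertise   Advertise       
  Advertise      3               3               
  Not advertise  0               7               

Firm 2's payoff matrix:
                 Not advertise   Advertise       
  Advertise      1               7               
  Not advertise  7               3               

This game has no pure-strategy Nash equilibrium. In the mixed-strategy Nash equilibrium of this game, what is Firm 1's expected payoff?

Firm 2's mix must leave Firm 1 indifferent between Advertise and Not advertise.
  Firm 1's expected payoff from Advertise: q·3 + (1−q)·3 = 3
  Firm 1's expected payoff from Not advertise: q·0 + (1−q)·7 = -7q + 7
  3 = -7q + 7  ⇒  7q = 4  ⇒  q = 4/7.
At equilibrium Firm 1 is indifferent across rows, so Firm 1's payoff equals the payoff from Advertise: (4/7)·3 + (3/7)·3 = 3.

3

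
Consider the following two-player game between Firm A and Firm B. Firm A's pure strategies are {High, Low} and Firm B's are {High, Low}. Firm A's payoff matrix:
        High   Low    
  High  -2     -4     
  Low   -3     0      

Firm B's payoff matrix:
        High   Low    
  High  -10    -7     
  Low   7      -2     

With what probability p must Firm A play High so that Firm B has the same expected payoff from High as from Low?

Firm B's indifference between High and Low determines Firm A's mixing probability p:
  Firm B's expected payoff from High: p·(-10) + (1−p)·7 = -17p + 7
  Firm B's expected payoff from Low: p·(-7) + (1−p)·(-2) = -5p - 2
  -17p + 7 = -5p - 2  ⇒  -12p = -9  ⇒  p = 3/4.

p = 3/4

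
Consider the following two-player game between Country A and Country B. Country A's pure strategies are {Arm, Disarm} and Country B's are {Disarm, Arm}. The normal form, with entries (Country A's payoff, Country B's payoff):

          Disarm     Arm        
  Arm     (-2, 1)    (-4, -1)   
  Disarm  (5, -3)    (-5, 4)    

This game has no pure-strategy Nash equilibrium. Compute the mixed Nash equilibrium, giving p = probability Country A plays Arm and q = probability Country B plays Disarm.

p = 7/9, q = 1/8

Set Country B's expected payoff from Disarm equal to that from Arm:
  Country B's payoff to Disarm: p·1 + (1−p)·(-3) = 4p - 3
  Country B's payoff to Arm: p·(-1) + (1−p)·4 = -5p + 4
  4p - 3 = -5p + 4  ⇒  9p = 7  ⇒  p = 7/9.
In a mixed equilibrium Country A is indifferent between Arm and Disarm; this condition fixes q.
  Country A's payoff from Arm: q·(-2) + (1−q)·(-4) = 2q - 4
  Country A's payoff from Disarm: q·5 + (1−q)·(-5) = 10q - 5
  2q - 4 = 10q - 5  ⇒  -8q = -1  ⇒  q = 1/8.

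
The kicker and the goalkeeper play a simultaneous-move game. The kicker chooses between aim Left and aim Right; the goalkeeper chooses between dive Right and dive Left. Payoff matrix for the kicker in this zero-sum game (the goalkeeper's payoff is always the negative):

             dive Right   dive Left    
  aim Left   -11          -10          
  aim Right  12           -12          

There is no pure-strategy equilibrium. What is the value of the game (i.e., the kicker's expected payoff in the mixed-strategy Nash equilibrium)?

The kicker's indifference between aim Left and aim Right determines the goalkeeper's mixing probability q:
  the kicker's payoff to aim Left: q·(-11) + (1−q)·(-10) = -q - 10
  the kicker's payoff to aim Right: q·12 + (1−q)·(-12) = 24q - 12
  -q - 10 = 24q - 12  ⇒  -25q = -2  ⇒  q = 2/25.
The value is the kicker's expected payoff against this mix (using aim Left): (2/25)·(-11) + (23/25)·(-10) = -252/25.

v = -252/25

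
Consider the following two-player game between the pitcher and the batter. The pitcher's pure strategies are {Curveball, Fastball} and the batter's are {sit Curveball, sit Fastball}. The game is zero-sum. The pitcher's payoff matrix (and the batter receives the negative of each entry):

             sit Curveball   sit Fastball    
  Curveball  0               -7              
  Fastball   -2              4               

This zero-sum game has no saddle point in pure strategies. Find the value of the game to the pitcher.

v = -14/13

Set the pitcher's expected payoff from Curveball equal to that from Fastball:
  the pitcher's payoff from Curveball: q·0 + (1−q)·(-7) = 7q - 7
  the pitcher's payoff from Fastball: q·(-2) + (1−q)·4 = -6q + 4
  7q - 7 = -6q + 4  ⇒  13q = 11  ⇒  q = 11/13.
The value is the pitcher's expected payoff against this mix (using Curveball): (11/13)·0 + (2/13)·(-7) = -14/13.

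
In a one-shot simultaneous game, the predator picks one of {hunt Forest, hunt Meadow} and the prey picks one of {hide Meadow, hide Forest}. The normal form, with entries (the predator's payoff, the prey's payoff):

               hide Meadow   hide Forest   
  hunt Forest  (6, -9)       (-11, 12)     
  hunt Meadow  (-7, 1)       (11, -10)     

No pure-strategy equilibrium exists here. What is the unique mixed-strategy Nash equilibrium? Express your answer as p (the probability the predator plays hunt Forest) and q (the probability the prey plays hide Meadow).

For the prey to be willing to mix, the prey must be indifferent between hide Meadow and hide Forest, which pins down the predator's mix.
  the prey's payoff from hide Meadow: p·(-9) + (1−p)·1 = -10p + 1
  the prey's payoff from hide Forest: p·12 + (1−p)·(-10) = 22p - 10
  -10p + 1 = 22p - 10  ⇒  -32p = -11  ⇒  p = 11/32.
Set the predator's expected payoff from hunt Forest equal to that from hunt Meadow:
  the predator's expected payoff from hunt Forest: q·6 + (1−q)·(-11) = 17q - 11
  the predator's expected payoff from hunt Meadow: q·(-7) + (1−q)·11 = -18q + 11
  17q - 11 = -18q + 11  ⇒  35q = 22  ⇒  q = 22/35.

p = 11/32, q = 22/35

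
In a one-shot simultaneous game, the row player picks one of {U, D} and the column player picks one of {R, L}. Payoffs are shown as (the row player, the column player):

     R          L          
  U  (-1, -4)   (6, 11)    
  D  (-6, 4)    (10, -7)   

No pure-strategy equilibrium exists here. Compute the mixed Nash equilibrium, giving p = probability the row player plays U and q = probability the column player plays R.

For the column player to be willing to mix, the column player must be indifferent between R and L, which pins down the row player's mix.
  the column player's payoff from R: p·(-4) + (1−p)·4 = -8p + 4
  the column player's payoff from L: p·11 + (1−p)·(-7) = 18p - 7
  -8p + 4 = 18p - 7  ⇒  -26p = -11  ⇒  p = 11/26.
The column player's mix must leave the row player indifferent between U and D.
  the row player's payoff from U: q·(-1) + (1−q)·6 = -7q + 6
  the row player's payoff from D: q·(-6) + (1−q)·10 = -16q + 10
  -7q + 6 = -16q + 10  ⇒  9q = 4  ⇒  q = 4/9.

p = 11/26, q = 4/9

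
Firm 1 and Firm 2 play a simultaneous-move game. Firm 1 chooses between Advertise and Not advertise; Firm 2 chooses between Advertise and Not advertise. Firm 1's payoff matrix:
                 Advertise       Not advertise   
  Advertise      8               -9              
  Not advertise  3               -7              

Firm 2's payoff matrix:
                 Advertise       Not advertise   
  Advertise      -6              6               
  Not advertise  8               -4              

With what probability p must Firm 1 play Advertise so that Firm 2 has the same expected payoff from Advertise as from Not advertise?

Set Firm 2's expected payoff from Advertise equal to that from Not advertise:
  Firm 2's payoff from Advertise: p·(-6) + (1−p)·8 = -14p + 8
  Firm 2's payoff from Not advertise: p·6 + (1−p)·(-4) = 10p - 4
  -14p + 8 = 10p - 4  ⇒  -24p = -12  ⇒  p = 1/2.

p = 1/2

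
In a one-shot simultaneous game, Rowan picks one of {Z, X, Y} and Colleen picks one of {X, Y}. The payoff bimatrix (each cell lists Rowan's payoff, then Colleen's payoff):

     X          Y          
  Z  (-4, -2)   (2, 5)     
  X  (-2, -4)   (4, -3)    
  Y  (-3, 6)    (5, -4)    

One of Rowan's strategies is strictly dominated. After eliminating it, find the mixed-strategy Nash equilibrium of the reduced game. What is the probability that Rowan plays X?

p = 10/11

Rowan's strategy Z is strictly dominated by Y: -3 > -4 and 5 > 2. Eliminate Z.
Set Colleen's expected payoff from X equal to that from Y:
  Colleen's payoff to X: p·(-4) + (1−p)·6 = -10p + 6
  Colleen's payoff to Y: p·(-3) + (1−p)·(-4) = p - 4
  -10p + 6 = p - 4  ⇒  -11p = -10  ⇒  p = 10/11.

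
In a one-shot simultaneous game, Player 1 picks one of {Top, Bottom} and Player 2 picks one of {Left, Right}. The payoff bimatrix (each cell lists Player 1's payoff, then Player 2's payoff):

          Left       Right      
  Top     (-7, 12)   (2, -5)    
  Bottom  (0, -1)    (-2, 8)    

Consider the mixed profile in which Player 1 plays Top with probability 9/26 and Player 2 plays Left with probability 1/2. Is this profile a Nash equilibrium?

No

Given Player 2's mix q = 1/2, Player 1's payoff from Top is -5/2 but from Bottom is -1. Player 1 strictly prefers Bottom, so Player 1 would not mix.
So the proposed profile is not a Nash equilibrium.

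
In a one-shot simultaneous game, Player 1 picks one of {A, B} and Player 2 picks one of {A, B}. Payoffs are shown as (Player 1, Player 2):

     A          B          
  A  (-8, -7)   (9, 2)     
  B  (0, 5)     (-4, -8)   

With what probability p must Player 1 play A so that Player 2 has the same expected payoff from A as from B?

p = 13/22

Player 2's indifference between A and B determines Player 1's mixing probability p:
  Player 2's expected payoff from A: p·(-7) + (1−p)·5 = -12p + 5
  Player 2's expected payoff from B: p·2 + (1−p)·(-8) = 10p - 8
  -12p + 5 = 10p - 8  ⇒  -22p = -13  ⇒  p = 13/22.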